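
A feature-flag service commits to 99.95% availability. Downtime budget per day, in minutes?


Formula: allowed downtime = period * (100 - SLA) / 100
Period (day) = 1440 minutes
Unavailability fraction = (100 - 99.95) / 100
Allowed downtime = 1440 * (100 - 99.95) / 100
Allowed downtime = 0.72 minutes

0.72 minutes


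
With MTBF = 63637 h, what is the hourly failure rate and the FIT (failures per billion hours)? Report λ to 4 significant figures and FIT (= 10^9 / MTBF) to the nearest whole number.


Formula: λ = 1 / MTBF; FIT = λ × 1e9 = 1e9 / MTBF
λ = 1 / 63637 ≈ 1.571e-05 failures/hour
FIT = 1e9 / 63637 ≈ 15714 failures per 1e9 hours (nearest whole number)

λ = 1.571e-05 /h, FIT = 15714


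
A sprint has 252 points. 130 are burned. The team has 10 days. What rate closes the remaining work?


Formula: Required rate = Remaining points / Days left
Remaining = 252 - 130 = 122 points
Required rate = 122 / 10 = 12.2 points/day

12.2 points/day


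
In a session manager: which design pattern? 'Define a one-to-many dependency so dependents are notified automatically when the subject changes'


This matches the Observer pattern

Observer


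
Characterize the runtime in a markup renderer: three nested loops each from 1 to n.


Reasoning: three levels of nesting over n
Complexity: O(n^3)

O(n^3)


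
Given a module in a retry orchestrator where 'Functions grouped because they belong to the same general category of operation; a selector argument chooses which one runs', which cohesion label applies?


Reasoning: Grouped by category of activity, not by data or sequence
Type: Logical cohesion

Logical cohesion


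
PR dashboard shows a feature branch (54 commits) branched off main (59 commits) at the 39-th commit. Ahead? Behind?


Common ancestor: commit #39
feature commits after divergence: 54 - 39 = 15
main commits after divergence: 59 - 39 = 20
feature is 15 commits ahead of main
main is 20 commits ahead of feature

feature ahead: 15, main ahead: 20


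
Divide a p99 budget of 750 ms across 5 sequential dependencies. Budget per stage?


Formula: per_stage = total_budget / stages
per_stage = 750 / 5
per_stage = 150.0 ms

150.0 ms


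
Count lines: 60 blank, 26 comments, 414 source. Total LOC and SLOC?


Total LOC = blank + comment + code
Total LOC = 60 + 26 + 414 = 500
SLOC (source only) = code = 414

Total LOC: 500, SLOC: 414


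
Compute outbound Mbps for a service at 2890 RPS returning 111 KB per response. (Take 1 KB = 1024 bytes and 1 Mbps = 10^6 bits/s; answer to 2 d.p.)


Formula: Mbps = payload_bytes * RPS * 8 / 1e6
Payload per request = 111 KB = 111 * 1024 = 113664 bytes
Total bytes/sec = 113664 * 2890 = 328488960
Total bits/sec = 328488960 * 8 = 2627911680
Mbps = 2627911680 / 1e6 = 2627.91

2627.91 Mbps


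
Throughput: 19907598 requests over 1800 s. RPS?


Formula: throughput = requests / seconds
throughput = 19907598 / 1800
throughput = 11059.78 requests/second

11059.78 requests/second


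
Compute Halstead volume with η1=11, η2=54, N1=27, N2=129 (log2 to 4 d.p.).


Formula: V = N * log2(η), where N = N1 + N2 and η = η1 + η2
η = 11 + 54 = 65
N = 27 + 129 = 156
log2(65) ≈ 6.0224
V = 156 * 6.0224 = 939.49

939.49


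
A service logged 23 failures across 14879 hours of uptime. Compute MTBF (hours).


Formula: MTBF = Total operating time / Number of failures
MTBF = 14879 / 23
MTBF = 646.91 hours

646.91 hours


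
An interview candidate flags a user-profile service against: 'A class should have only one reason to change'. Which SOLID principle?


This describes the Single Responsibility Principle (SRP)

Single Responsibility Principle (SRP)


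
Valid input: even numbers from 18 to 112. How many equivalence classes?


Constraint: even integers in [18, 112]
Class 1: x < 18 — out-of-range invalid
Class 2: x in [18,112] but odd — wrong type invalid
Class 3: x in [18,112] and even — valid
Class 4: x > 112 — out-of-range invalid
Total equivalence classes: 4

4 equivalence classes


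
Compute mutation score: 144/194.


Mutation score = killed / total * 100
Mutation score = 144 / 194 * 100
Mutation score = 74.23%

74.23%


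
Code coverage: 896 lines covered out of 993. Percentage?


Coverage = covered / total * 100
Coverage = 896 / 993 * 100
Coverage = 90.23%

90.23%


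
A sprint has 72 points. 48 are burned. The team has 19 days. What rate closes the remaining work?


Formula: Required rate = Remaining points / Days left
Remaining = 72 - 48 = 24 points
Required rate = 24 / 19 = 1.26 points/day

1.26 points/day


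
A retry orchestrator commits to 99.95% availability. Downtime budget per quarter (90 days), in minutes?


Formula: allowed downtime = period * (100 - SLA) / 100
Period (quarter (90 days)) = 129600 minutes
Unavailability fraction = (100 - 99.95) / 100
Allowed downtime = 129600 * (100 - 99.95) / 100
Allowed downtime = 64.8 minutes

64.8 minutes


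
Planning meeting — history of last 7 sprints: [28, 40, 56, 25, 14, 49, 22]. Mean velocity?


Formula: Avg velocity = Total points / Number of sprints
Points: [28, 40, 56, 25, 14, 49, 22]
Sum = 28 + 40 + 56 + 25 + 14 + 49 + 22 = 234
Avg velocity = 234 / 7 = 33.43 points/sprint

33.43 points/sprint


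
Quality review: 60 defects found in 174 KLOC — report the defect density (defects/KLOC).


Defect density = defects / KLOC
Defect density = 60 / 174
Defect density = 0.345 defects/KLOC

0.345 defects/KLOC


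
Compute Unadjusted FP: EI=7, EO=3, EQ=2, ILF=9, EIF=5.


UFP = EI*4 + EO*5 + EQ*4 + ILF*10 + EIF*7
UFP = 7*4 + 3*5 + 2*4 + 9*10 + 5*7
UFP = 28 + 15 + 8 + 90 + 35
UFP = 176

176


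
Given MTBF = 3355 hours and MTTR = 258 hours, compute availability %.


Availability = MTBF / (MTBF + MTTR)
Availability = 3355 / (3355 + 258)
Availability = 3355 / 3613
Availability = 92.8591%

92.8591%


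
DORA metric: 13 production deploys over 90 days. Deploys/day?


Formula: deployments per day = releases / days
= 13 / 90
= 0.144 deploys/day
(equivalently, 1.01 deploys/week)

0.144 deploys/day


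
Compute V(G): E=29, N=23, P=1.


Formula: V(G) = E - N + 2P
V(G) = 29 - 23 + 2*1
V(G) = 6 + 2
V(G) = 8

8


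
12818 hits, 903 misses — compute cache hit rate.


Formula: hit rate = hits / (hits + misses) * 100
hit rate = 12818 / (12818 + 903) * 100
hit rate = 12818 / 13721 * 100
hit rate = 93.42%

93.42%


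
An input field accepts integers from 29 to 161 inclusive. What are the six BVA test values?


Range: [29, 161]
Boundaries: just below min, min, min+1, max-1, max, just above max
Values: [28, 29, 30, 160, 161, 162]

[28, 29, 30, 160, 161, 162]


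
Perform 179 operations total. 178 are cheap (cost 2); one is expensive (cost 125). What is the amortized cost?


Formula: Amortized cost = Total cost / Operations
Total cost = (178 * 2) + (1 * 125)
Total cost = 356 + 125 = 481
Amortized = 481 / 179 = 2.6872

2.6872


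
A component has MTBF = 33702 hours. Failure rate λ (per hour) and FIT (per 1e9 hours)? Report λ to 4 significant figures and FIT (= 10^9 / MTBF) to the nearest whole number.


Formula: λ = 1 / MTBF; FIT = λ × 1e9 = 1e9 / MTBF
λ = 1 / 33702 ≈ 2.967e-05 failures/hour
FIT = 1e9 / 33702 ≈ 29672 failures per 1e9 hours (nearest whole number)

λ = 2.967e-05 /h, FIT = 29672


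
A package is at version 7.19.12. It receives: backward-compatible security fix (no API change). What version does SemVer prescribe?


Current: 7.19.12
Change category: 'backward-compatible security fix (no API change)' → patch bump
SemVer rule: patch bump → increment PATCH (MAJOR and MINOR unchanged)
New: 7.19.13

7.19.13


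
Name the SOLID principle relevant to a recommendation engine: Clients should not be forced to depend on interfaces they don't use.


This describes the Interface Segregation Principle (ISP)

Interface Segregation Principle (ISP)


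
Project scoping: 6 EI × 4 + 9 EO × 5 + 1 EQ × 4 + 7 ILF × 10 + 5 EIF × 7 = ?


UFP = EI*4 + EO*5 + EQ*4 + ILF*10 + EIF*7
UFP = 6*4 + 9*5 + 1*4 + 7*10 + 5*7
UFP = 24 + 45 + 4 + 70 + 35
UFP = 178

178


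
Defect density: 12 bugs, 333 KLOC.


Defect density = defects / KLOC
Defect density = 12 / 333
Defect density = 0.036 defects/KLOC

0.036 defects/KLOC


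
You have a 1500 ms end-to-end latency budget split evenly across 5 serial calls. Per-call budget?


Formula: per_stage = total_budget / stages
per_stage = 1500 / 5
per_stage = 300.0 ms

300.0 ms


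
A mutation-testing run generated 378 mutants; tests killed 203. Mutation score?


Mutation score = killed / total * 100
Mutation score = 203 / 378 * 100
Mutation score = 53.7%

53.7%


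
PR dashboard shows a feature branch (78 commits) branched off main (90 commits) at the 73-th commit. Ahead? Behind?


Common ancestor: commit #73
feature commits after divergence: 78 - 73 = 5
main commits after divergence: 90 - 73 = 17
feature is 5 commits ahead of main
main is 17 commits ahead of feature

feature ahead: 5, main ahead: 17


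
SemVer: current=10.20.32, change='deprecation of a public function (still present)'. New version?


Current: 10.20.32
Change category: 'deprecation of a public function (still present)' → minor bump
SemVer rule: minor bump → increment MINOR, reset PATCH to 0 (MAJOR unchanged)
New: 10.21.0

10.21.0


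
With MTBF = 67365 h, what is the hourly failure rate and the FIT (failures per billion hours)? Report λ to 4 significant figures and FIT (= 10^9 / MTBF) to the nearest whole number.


Formula: λ = 1 / MTBF; FIT = λ × 1e9 = 1e9 / MTBF
λ = 1 / 67365 ≈ 1.484e-05 failures/hour
FIT = 1e9 / 67365 ≈ 14845 failures per 1e9 hours (nearest whole number)

λ = 1.484e-05 /h, FIT = 14845


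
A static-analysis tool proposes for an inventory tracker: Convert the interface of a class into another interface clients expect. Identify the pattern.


This matches the Adapter pattern

Adapter


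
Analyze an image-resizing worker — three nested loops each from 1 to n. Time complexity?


Reasoning: three levels of nesting over n
Complexity: O(n^3)

O(n^3)


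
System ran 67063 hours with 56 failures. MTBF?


Formula: MTBF = Total operating time / Number of failures
MTBF = 67063 / 56
MTBF = 1197.55 hours

1197.55 hours


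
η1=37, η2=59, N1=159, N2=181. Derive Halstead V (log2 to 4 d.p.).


Formula: V = N * log2(η), where N = N1 + N2 and η = η1 + η2
η = 37 + 59 = 96
N = 159 + 181 = 340
log2(96) ≈ 6.5850
V = 340 * 6.5850 = 2238.90

2238.90


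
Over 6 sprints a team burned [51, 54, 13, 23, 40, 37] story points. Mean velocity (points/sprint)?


Formula: Avg velocity = Total points / Number of sprints
Points: [51, 54, 13, 23, 40, 37]
Sum = 51 + 54 + 13 + 23 + 40 + 37 = 218
Avg velocity = 218 / 6 = 36.33 points/sprint

36.33 points/sprint


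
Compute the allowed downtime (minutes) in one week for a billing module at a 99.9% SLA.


Formula: allowed downtime = period * (100 - SLA) / 100
Period (week) = 10080 minutes
Unavailability fraction = (100 - 99.9) / 100
Allowed downtime = 10080 * (100 - 99.9) / 100
Allowed downtime = 10.08 minutes

10.08 minutes


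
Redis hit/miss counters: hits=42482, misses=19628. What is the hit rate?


Formula: hit rate = hits / (hits + misses) * 100
hit rate = 42482 / (42482 + 19628) * 100
hit rate = 42482 / 62110 * 100
hit rate = 68.4%

68.4%


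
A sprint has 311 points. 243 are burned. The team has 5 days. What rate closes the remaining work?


Formula: Required rate = Remaining points / Days left
Remaining = 311 - 243 = 68 points
Required rate = 68 / 5 = 13.6 points/day

13.6 points/day


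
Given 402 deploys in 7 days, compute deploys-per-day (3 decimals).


Formula: deployments per day = releases / days
= 402 / 7
= 57.429 deploys/day
(equivalently, 402.0 deploys/week)

57.429 deploys/day


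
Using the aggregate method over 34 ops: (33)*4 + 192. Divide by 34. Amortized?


Formula: Amortized cost = Total cost / Operations
Total cost = (33 * 4) + (1 * 192)
Total cost = 132 + 192 = 324
Amortized = 324 / 34 = 9.5294

9.5294


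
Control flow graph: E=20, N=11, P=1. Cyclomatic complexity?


Formula: V(G) = E - N + 2P
V(G) = 20 - 11 + 2*1
V(G) = 9 + 2
V(G) = 11

11


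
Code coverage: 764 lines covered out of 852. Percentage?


Coverage = covered / total * 100
Coverage = 764 / 852 * 100
Coverage = 89.67%

89.67%


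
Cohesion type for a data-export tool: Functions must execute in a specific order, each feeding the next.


Reasoning: Output of one is input to next
Type: Sequential cohesion

Sequential cohesion


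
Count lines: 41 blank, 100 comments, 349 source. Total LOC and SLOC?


Total LOC = blank + comment + code
Total LOC = 41 + 100 + 349 = 490
SLOC (source only) = code = 349

Total LOC: 490, SLOC: 349


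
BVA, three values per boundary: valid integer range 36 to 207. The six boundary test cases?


Range: [36, 207]
Boundaries: just below min, min, min+1, max-1, max, just above max
Values: [35, 36, 37, 206, 207, 208]

[35, 36, 37, 206, 207, 208]


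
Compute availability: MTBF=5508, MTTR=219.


Availability = MTBF / (MTBF + MTTR)
Availability = 5508 / (5508 + 219)
Availability = 5508 / 5727
Availability = 96.176%

96.176%


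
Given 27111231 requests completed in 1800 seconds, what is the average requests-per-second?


Formula: throughput = requests / seconds
throughput = 27111231 / 1800
throughput = 15061.8 requests/second

15061.8 requests/second


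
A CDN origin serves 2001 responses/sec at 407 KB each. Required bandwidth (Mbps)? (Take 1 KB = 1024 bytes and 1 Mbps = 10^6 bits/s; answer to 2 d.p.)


Formula: Mbps = payload_bytes * RPS * 8 / 1e6
Payload per request = 407 KB = 407 * 1024 = 416768 bytes
Total bytes/sec = 416768 * 2001 = 833952768
Total bits/sec = 833952768 * 8 = 6671622144
Mbps = 6671622144 / 1e6 = 6671.62

6671.62 Mbps


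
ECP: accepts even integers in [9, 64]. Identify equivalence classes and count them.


Constraint: even integers in [9, 64]
Class 1: x < 9 — out-of-range invalid
Class 2: x in [9,64] but odd — wrong type invalid
Class 3: x in [9,64] and even — valid
Class 4: x > 64 — out-of-range invalid
Total equivalence classes: 4

4 equivalence classes


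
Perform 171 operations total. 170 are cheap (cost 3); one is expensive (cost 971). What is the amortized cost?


Formula: Amortized cost = Total cost / Operations
Total cost = (170 * 3) + (1 * 971)
Total cost = 510 + 971 = 1481
Amortized = 1481 / 171 = 8.6608

8.6608


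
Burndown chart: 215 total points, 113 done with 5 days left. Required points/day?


Formula: Required rate = Remaining points / Days left
Remaining = 215 - 113 = 102 points
Required rate = 102 / 5 = 20.4 points/day

20.4 points/day


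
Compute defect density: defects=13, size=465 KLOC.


Defect density = defects / KLOC
Defect density = 13 / 465
Defect density = 0.028 defects/KLOC

0.028 defects/KLOC


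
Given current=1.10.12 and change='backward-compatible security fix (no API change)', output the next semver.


Current: 1.10.12
Change category: 'backward-compatible security fix (no API change)' → patch bump
SemVer rule: patch bump → increment PATCH (MAJOR and MINOR unchanged)
New: 1.10.13

1.10.13


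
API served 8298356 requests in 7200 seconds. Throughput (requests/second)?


Formula: throughput = requests / seconds
throughput = 8298356 / 7200
throughput = 1152.55 requests/second

1152.55 requests/second


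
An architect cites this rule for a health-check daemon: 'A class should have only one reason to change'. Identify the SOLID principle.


This describes the Single Responsibility Principle (SRP)

Single Responsibility Principle (SRP)


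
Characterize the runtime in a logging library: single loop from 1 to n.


Reasoning: one pass through n items
Complexity: O(n)

O(n)


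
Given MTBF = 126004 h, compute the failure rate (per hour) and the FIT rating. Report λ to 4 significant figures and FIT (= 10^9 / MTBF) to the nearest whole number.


Formula: λ = 1 / MTBF; FIT = λ × 1e9 = 1e9 / MTBF
λ = 1 / 126004 ≈ 7.936e-06 failures/hour
FIT = 1e9 / 126004 ≈ 7936 failures per 1e9 hours (nearest whole number)

λ = 7.936e-06 /h, FIT = 7936


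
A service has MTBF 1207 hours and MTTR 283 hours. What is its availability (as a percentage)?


Availability = MTBF / (MTBF + MTTR)
Availability = 1207 / (1207 + 283)
Availability = 1207 / 1490
Availability = 81.0067%

81.0067%


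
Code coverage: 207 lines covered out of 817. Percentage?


Coverage = covered / total * 100
Coverage = 207 / 817 * 100
Coverage = 25.34%

25.34%


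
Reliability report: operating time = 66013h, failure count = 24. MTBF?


Formula: MTBF = Total operating time / Number of failures
MTBF = 66013 / 24
MTBF = 2750.54 hours

2750.54 hours


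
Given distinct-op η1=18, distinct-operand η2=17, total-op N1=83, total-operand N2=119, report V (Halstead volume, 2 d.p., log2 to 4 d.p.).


Formula: V = N * log2(η), where N = N1 + N2 and η = η1 + η2
η = 18 + 17 = 35
N = 83 + 119 = 202
log2(35) ≈ 5.1293
V = 202 * 5.1293 = 1036.12

1036.12


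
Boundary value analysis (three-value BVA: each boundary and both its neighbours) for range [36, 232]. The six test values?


Range: [36, 232]
Boundaries: just below min, min, min+1, max-1, max, just above max
Values: [35, 36, 37, 231, 232, 233]

[35, 36, 37, 231, 232, 233]


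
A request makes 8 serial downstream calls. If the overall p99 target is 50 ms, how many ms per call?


Formula: per_stage = total_budget / stages
per_stage = 50 / 8
per_stage = 6.25 ms

6.25 ms


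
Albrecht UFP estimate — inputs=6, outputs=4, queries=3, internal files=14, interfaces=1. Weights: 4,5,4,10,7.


UFP = EI*4 + EO*5 + EQ*4 + ILF*10 + EIF*7
UFP = 6*4 + 4*5 + 3*4 + 14*10 + 1*7
UFP = 24 + 20 + 12 + 140 + 7
UFP = 203

203


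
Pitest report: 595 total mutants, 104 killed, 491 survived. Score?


Mutation score = killed / total * 100
Mutation score = 104 / 595 * 100
Mutation score = 17.48%

17.48%


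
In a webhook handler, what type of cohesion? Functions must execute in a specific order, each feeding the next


Reasoning: Output of one is input to next
Type: Sequential cohesion

Sequential cohesion


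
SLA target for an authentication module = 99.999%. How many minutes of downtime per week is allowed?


Formula: allowed downtime = period * (100 - SLA) / 100
Period (week) = 10080 minutes
Unavailability fraction = (100 - 99.999) / 100
Allowed downtime = 10080 * (100 - 99.999) / 100
Allowed downtime = 0.1008 minutes

0.1008 minutes


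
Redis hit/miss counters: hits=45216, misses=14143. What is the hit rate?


Formula: hit rate = hits / (hits + misses) * 100
hit rate = 45216 / (45216 + 14143) * 100
hit rate = 45216 / 59359 * 100
hit rate = 76.17%

76.17%


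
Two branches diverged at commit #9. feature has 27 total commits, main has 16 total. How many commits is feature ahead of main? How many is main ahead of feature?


Common ancestor: commit #9
feature commits after divergence: 27 - 9 = 18
main commits after divergence: 16 - 9 = 7
feature is 18 commits ahead of main
main is 7 commits ahead of feature

feature ahead: 18, main ahead: 7


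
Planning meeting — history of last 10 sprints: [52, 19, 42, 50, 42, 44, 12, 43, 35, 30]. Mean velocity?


Formula: Avg velocity = Total points / Number of sprints
Points: [52, 19, 42, 50, 42, 44, 12, 43, 35, 30]
Sum = 52 + 19 + 42 + 50 + 42 + 44 + 12 + 43 + 35 + 30 = 369
Avg velocity = 369 / 10 = 36.9 points/sprint

36.9 points/sprint


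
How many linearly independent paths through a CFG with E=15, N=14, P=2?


Formula: V(G) = E - N + 2P
V(G) = 15 - 14 + 2*2
V(G) = 1 + 4
V(G) = 5

5


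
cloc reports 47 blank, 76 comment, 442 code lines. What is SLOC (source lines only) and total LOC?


Total LOC = blank + comment + code
Total LOC = 47 + 76 + 442 = 565
SLOC (source only) = code = 442

Total LOC: 565, SLOC: 442


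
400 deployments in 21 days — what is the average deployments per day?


Formula: deployments per day = releases / days
= 400 / 21
= 19.048 deploys/day
(equivalently, 133.33 deploys/week)

19.048 deploys/day


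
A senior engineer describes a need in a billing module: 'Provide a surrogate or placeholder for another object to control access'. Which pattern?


This matches the Proxy pattern

Proxy


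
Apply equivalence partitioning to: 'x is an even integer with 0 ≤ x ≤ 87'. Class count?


Constraint: even integers in [0, 87]
Class 1: x < 0 — out-of-range invalid
Class 2: x in [0,87] but odd — wrong type invalid
Class 3: x in [0,87] and even — valid
Class 4: x > 87 — out-of-range invalid
Total equivalence classes: 4

4 equivalence classes


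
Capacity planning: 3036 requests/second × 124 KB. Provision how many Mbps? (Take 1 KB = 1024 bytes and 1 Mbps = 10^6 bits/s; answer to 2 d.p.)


Formula: Mbps = payload_bytes * RPS * 8 / 1e6
Payload per request = 124 KB = 124 * 1024 = 126976 bytes
Total bytes/sec = 126976 * 3036 = 385499136
Total bits/sec = 385499136 * 8 = 3083993088
Mbps = 3083993088 / 1e6 = 3083.99

3083.99 Mbps


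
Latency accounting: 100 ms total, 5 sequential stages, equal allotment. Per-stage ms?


Formula: per_stage = total_budget / stages
per_stage = 100 / 5
per_stage = 20.0 ms

20.0 ms


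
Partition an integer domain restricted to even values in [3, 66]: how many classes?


Constraint: even integers in [3, 66]
Class 1: x < 3 — out-of-range invalid
Class 2: x in [3,66] but odd — wrong type invalid
Class 3: x in [3,66] and even — valid
Class 4: x > 66 — out-of-range invalid
Total equivalence classes: 4

4 equivalence classes


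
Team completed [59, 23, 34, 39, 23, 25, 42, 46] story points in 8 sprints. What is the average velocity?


Formula: Avg velocity = Total points / Number of sprints
Points: [59, 23, 34, 39, 23, 25, 42, 46]
Sum = 59 + 23 + 34 + 39 + 23 + 25 + 42 + 46 = 291
Avg velocity = 291 / 8 = 36.38 points/sprint

36.38 points/sprint


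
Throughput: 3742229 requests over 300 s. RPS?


Formula: throughput = requests / seconds
throughput = 3742229 / 300
throughput = 12474.1 requests/second

12474.1 requests/second


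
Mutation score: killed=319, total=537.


Mutation score = killed / total * 100
Mutation score = 319 / 537 * 100
Mutation score = 59.4%

59.4%


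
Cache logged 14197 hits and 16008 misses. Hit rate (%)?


Formula: hit rate = hits / (hits + misses) * 100
hit rate = 14197 / (14197 + 16008) * 100
hit rate = 14197 / 30205 * 100
hit rate = 47.0%

47.0%


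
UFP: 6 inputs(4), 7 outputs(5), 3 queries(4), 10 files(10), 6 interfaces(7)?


UFP = EI*4 + EO*5 + EQ*4 + ILF*10 + EIF*7
UFP = 6*4 + 7*5 + 3*4 + 10*10 + 6*7
UFP = 24 + 35 + 12 + 100 + 42
UFP = 213

213


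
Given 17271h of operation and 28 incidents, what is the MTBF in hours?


Formula: MTBF = Total operating time / Number of failures
MTBF = 17271 / 28
MTBF = 616.82 hours

616.82 hours


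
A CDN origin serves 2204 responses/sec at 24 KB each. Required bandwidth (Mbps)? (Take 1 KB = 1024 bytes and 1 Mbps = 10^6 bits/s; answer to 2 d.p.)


Formula: Mbps = payload_bytes * RPS * 8 / 1e6
Payload per request = 24 KB = 24 * 1024 = 24576 bytes
Total bytes/sec = 24576 * 2204 = 54165504
Total bits/sec = 54165504 * 8 = 433324032
Mbps = 433324032 / 1e6 = 433.32

433.32 Mbps


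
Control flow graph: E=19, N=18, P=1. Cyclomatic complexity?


Formula: V(G) = E - N + 2P
V(G) = 19 - 18 + 2*1
V(G) = 1 + 2
V(G) = 3

3


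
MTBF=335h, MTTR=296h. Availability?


Availability = MTBF / (MTBF + MTTR)
Availability = 335 / (335 + 296)
Availability = 335 / 631
Availability = 53.0903%

53.0903%


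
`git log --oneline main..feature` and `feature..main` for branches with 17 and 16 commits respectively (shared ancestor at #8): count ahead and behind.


Common ancestor: commit #8
feature commits after divergence: 17 - 8 = 9
main commits after divergence: 16 - 8 = 8
feature is 9 commits ahead of main
main is 8 commits ahead of feature

feature ahead: 9, main ahead: 8


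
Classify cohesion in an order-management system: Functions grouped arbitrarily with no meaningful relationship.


Reasoning: Worst: random grouping
Type: Coincidental cohesion

Coincidental cohesion


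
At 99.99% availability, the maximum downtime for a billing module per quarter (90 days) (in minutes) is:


Formula: allowed downtime = period * (100 - SLA) / 100
Period (quarter (90 days)) = 129600 minutes
Unavailability fraction = (100 - 99.99) / 100
Allowed downtime = 129600 * (100 - 99.99) / 100
Allowed downtime = 12.96 minutes

12.96 minutes


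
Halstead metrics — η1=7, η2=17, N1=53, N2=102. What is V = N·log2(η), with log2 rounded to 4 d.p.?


Formula: V = N * log2(η), where N = N1 + N2 and η = η1 + η2
η = 7 + 17 = 24
N = 53 + 102 = 155
log2(24) ≈ 4.5850
V = 155 * 4.5850 = 710.68

710.68


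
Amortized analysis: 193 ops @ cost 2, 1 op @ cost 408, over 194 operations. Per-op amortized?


Formula: Amortized cost = Total cost / Operations
Total cost = (193 * 2) + (1 * 408)
Total cost = 386 + 408 = 794
Amortized = 794 / 194 = 4.0928

4.0928


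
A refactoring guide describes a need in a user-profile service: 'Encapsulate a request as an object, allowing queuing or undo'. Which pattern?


This matches the Command pattern

Command


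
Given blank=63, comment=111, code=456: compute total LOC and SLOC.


Total LOC = blank + comment + code
Total LOC = 63 + 111 + 456 = 630
SLOC (source only) = code = 456

Total LOC: 630, SLOC: 456


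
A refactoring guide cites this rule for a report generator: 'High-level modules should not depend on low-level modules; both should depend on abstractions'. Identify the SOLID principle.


This describes the Dependency Inversion Principle (DIP)

Dependency Inversion Principle (DIP)


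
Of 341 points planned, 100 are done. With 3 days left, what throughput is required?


Formula: Required rate = Remaining points / Days left
Remaining = 341 - 100 = 241 points
Required rate = 241 / 3 = 80.33 points/day

80.33 points/day


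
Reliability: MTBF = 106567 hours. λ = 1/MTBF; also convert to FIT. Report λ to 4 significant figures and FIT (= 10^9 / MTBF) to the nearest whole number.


Formula: λ = 1 / MTBF; FIT = λ × 1e9 = 1e9 / MTBF
λ = 1 / 106567 ≈ 9.384e-06 failures/hour
FIT = 1e9 / 106567 ≈ 9384 failures per 1e9 hours (nearest whole number)

λ = 9.384e-06 /h, FIT = 9384


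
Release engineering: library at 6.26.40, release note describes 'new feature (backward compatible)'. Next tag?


Current: 6.26.40
Change category: 'new feature (backward compatible)' → minor bump
SemVer rule: minor bump → increment MINOR, reset PATCH to 0 (MAJOR unchanged)
New: 6.27.0

6.27.0


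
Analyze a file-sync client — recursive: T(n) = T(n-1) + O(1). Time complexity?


Reasoning: linear recursion with constant work per frame
Complexity: O(n)

O(n)


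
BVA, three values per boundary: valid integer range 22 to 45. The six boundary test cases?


Range: [22, 45]
Boundaries: just below min, min, min+1, max-1, max, just above max
Values: [21, 22, 23, 44, 45, 46]

[21, 22, 23, 44, 45, 46]


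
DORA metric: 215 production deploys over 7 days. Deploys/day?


Formula: deployments per day = releases / days
= 215 / 7
= 30.714 deploys/day
(equivalently, 215.0 deploys/week)

30.714 deploys/day


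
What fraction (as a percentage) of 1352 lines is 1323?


Coverage = covered / total * 100
Coverage = 1323 / 1352 * 100
Coverage = 97.86%

97.86%


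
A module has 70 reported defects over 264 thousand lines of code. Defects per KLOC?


Defect density = defects / KLOC
Defect density = 70 / 264
Defect density = 0.265 defects/KLOC

0.265 defects/KLOC


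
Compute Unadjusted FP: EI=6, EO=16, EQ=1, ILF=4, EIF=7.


UFP = EI*4 + EO*5 + EQ*4 + ILF*10 + EIF*7
UFP = 6*4 + 16*5 + 1*4 + 4*10 + 7*7
UFP = 24 + 80 + 4 + 40 + 49
UFP = 197

197


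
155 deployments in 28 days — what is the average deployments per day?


Formula: deployments per day = releases / days
= 155 / 28
= 5.536 deploys/day
(equivalently, 38.75 deploys/week)

5.536 deploys/day


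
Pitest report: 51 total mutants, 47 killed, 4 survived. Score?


Mutation score = killed / total * 100
Mutation score = 47 / 51 * 100
Mutation score = 92.16%

92.16%


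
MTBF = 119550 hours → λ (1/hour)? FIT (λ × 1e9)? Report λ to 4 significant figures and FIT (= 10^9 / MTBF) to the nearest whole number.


Formula: λ = 1 / MTBF; FIT = λ × 1e9 = 1e9 / MTBF
λ = 1 / 119550 ≈ 8.365e-06 failures/hour
FIT = 1e9 / 119550 ≈ 8365 failures per 1e9 hours (nearest whole number)

λ = 8.365e-06 /h, FIT = 8365


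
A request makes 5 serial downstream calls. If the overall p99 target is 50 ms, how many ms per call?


Formula: per_stage = total_budget / stages
per_stage = 50 / 5
per_stage = 10.0 ms

10.0 ms


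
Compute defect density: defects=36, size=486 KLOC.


Defect density = defects / KLOC
Defect density = 36 / 486
Defect density = 0.074 defects/KLOC

0.074 defects/KLOC


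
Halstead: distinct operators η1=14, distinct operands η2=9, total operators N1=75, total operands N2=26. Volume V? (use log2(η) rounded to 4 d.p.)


Formula: V = N * log2(η), where N = N1 + N2 and η = η1 + η2
η = 14 + 9 = 23
N = 75 + 26 = 101
log2(23) ≈ 4.5236
V = 101 * 4.5236 = 456.88

456.88


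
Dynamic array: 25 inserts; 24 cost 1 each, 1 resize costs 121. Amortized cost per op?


Formula: Amortized cost = Total cost / Operations
Total cost = (24 * 1) + (1 * 121)
Total cost = 24 + 121 = 145
Amortized = 145 / 25 = 5.8

5.8


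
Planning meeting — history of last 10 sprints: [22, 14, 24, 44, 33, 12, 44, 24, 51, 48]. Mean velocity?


Formula: Avg velocity = Total points / Number of sprints
Points: [22, 14, 24, 44, 33, 12, 44, 24, 51, 48]
Sum = 22 + 14 + 24 + 44 + 33 + 12 + 44 + 24 + 51 + 48 = 316
Avg velocity = 316 / 10 = 31.6 points/sprint

31.6 points/sprint


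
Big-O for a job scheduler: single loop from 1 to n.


Reasoning: one pass through n items
Complexity: O(n)

O(n)


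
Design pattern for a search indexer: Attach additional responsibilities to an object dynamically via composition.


This matches the Decorator pattern

Decorator


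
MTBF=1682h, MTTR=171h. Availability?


Availability = MTBF / (MTBF + MTTR)
Availability = 1682 / (1682 + 171)
Availability = 1682 / 1853
Availability = 90.7717%

90.7717%


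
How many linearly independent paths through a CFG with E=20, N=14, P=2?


Formula: V(G) = E - N + 2P
V(G) = 20 - 14 + 2*2
V(G) = 6 + 4
V(G) = 10

10


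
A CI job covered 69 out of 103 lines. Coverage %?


Coverage = covered / total * 100
Coverage = 69 / 103 * 100
Coverage = 66.99%

66.99%


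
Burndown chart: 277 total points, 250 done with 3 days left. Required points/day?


Formula: Required rate = Remaining points / Days left
Remaining = 277 - 250 = 27 points
Required rate = 27 / 3 = 9.0 points/day

9.0 points/day


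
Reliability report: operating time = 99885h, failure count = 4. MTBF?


Formula: MTBF = Total operating time / Number of failures
MTBF = 99885 / 4
MTBF = 24971.25 hours

24971.25 hours


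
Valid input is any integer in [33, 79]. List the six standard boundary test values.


Range: [33, 79]
Boundaries: just below min, min, min+1, max-1, max, just above max
Values: [32, 33, 34, 78, 79, 80]

[32, 33, 34, 78, 79, 80]


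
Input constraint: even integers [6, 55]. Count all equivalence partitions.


Constraint: even integers in [6, 55]
Class 1: x < 6 — out-of-range invalid
Class 2: x in [6,55] but odd — wrong type invalid
Class 3: x in [6,55] and even — valid
Class 4: x > 55 — out-of-range invalid
Total equivalence classes: 4

4 equivalence classes


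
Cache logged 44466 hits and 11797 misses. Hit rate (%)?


Formula: hit rate = hits / (hits + misses) * 100
hit rate = 44466 / (44466 + 11797) * 100
hit rate = 44466 / 56263 * 100
hit rate = 79.03%

79.03%


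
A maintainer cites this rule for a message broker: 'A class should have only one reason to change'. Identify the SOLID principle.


This describes the Single Responsibility Principle (SRP)

Single Responsibility Principle (SRP)


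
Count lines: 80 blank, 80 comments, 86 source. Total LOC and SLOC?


Total LOC = blank + comment + code
Total LOC = 80 + 80 + 86 = 246
SLOC (source only) = code = 86

Total LOC: 246, SLOC: 86


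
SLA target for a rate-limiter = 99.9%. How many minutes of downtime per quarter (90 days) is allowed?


Formula: allowed downtime = period * (100 - SLA) / 100
Period (quarter (90 days)) = 129600 minutes
Unavailability fraction = (100 - 99.9) / 100
Allowed downtime = 129600 * (100 - 99.9) / 100
Allowed downtime = 129.6 minutes

129.6 minutes


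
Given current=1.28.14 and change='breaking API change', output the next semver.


Current: 1.28.14
Change category: 'breaking API change' → major bump
SemVer rule: major bump → increment MAJOR, reset MINOR and PATCH to 0
New: 2.0.0

2.0.0


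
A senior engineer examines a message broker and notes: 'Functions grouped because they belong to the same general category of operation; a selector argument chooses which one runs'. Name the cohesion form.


Reasoning: Grouped by category of activity, not by data or sequence
Type: Logical cohesion

Logical cohesion


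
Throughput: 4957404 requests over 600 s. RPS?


Formula: throughput = requests / seconds
throughput = 4957404 / 600
throughput = 8262.34 requests/second

8262.34 requests/second


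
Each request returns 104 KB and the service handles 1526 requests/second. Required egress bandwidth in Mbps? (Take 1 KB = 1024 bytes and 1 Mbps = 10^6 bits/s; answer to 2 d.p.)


Formula: Mbps = payload_bytes * RPS * 8 / 1e6
Payload per request = 104 KB = 104 * 1024 = 106496 bytes
Total bytes/sec = 106496 * 1526 = 162512896
Total bits/sec = 162512896 * 8 = 1300103168
Mbps = 1300103168 / 1e6 = 1300.1

1300.1 Mbps


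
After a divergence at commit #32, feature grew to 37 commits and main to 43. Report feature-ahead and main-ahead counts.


Common ancestor: commit #32
feature commits after divergence: 37 - 32 = 5
main commits after divergence: 43 - 32 = 11
feature is 5 commits ahead of main
main is 11 commits ahead of feature

feature ahead: 5, main ahead: 11


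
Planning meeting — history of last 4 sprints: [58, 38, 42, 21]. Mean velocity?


Formula: Avg velocity = Total points / Number of sprints
Points: [58, 38, 42, 21]
Sum = 58 + 38 + 42 + 21 = 159
Avg velocity = 159 / 4 = 39.75 points/sprint

39.75 points/sprint


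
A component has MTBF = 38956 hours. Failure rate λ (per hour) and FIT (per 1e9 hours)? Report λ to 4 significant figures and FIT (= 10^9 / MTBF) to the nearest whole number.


Formula: λ = 1 / MTBF; FIT = λ × 1e9 = 1e9 / MTBF
λ = 1 / 38956 ≈ 2.567e-05 failures/hour
FIT = 1e9 / 38956 ≈ 25670 failures per 1e9 hours (nearest whole number)

λ = 2.567e-05 /h, FIT = 25670


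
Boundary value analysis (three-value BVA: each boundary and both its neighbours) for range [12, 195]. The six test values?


Range: [12, 195]
Boundaries: just below min, min, min+1, max-1, max, just above max
Values: [11, 12, 13, 194, 195, 196]

[11, 12, 13, 194, 195, 196]


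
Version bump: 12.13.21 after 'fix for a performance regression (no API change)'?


Current: 12.13.21
Change category: 'fix for a performance regression (no API change)' → patch bump
SemVer rule: patch bump → increment PATCH (MAJOR and MINOR unchanged)
New: 12.13.22

12.13.22


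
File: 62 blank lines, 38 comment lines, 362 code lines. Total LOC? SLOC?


Total LOC = blank + comment + code
Total LOC = 62 + 38 + 362 = 462
SLOC (source only) = code = 362

Total LOC: 462, SLOC: 362


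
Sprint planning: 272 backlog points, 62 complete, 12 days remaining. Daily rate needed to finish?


Formula: Required rate = Remaining points / Days left
Remaining = 272 - 62 = 210 points
Required rate = 210 / 12 = 17.5 points/day

17.5 points/day


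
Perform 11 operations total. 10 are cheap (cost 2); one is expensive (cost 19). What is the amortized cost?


Formula: Amortized cost = Total cost / Operations
Total cost = (10 * 2) + (1 * 19)
Total cost = 20 + 19 = 39
Amortized = 39 / 11 = 3.5455

3.5455


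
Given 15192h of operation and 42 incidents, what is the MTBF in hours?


Formula: MTBF = Total operating time / Number of failures
MTBF = 15192 / 42
MTBF = 361.71 hours

361.71 hours


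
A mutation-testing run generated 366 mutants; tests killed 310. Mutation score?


Mutation score = killed / total * 100
Mutation score = 310 / 366 * 100
Mutation score = 84.7%

84.7%


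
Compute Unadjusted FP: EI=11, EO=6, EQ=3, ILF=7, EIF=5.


UFP = EI*4 + EO*5 + EQ*4 + ILF*10 + EIF*7
UFP = 11*4 + 6*5 + 3*4 + 7*10 + 5*7
UFP = 44 + 30 + 12 + 70 + 35
UFP = 191

191


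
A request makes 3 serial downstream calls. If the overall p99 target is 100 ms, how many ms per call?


Formula: per_stage = total_budget / stages
per_stage = 100 / 3
per_stage = 33.33 ms

33.33 ms


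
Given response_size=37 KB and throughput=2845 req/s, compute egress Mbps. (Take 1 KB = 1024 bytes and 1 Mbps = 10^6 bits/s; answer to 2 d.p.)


Formula: Mbps = payload_bytes * RPS * 8 / 1e6
Payload per request = 37 KB = 37 * 1024 = 37888 bytes
Total bytes/sec = 37888 * 2845 = 107791360
Total bits/sec = 107791360 * 8 = 862330880
Mbps = 862330880 / 1e6 = 862.33

862.33 Mbps


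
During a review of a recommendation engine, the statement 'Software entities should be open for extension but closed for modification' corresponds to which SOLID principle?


This describes the Open/Closed Principle (OCP)

Open/Closed Principle (OCP)


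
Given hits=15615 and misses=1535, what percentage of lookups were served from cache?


Formula: hit rate = hits / (hits + misses) * 100
hit rate = 15615 / (15615 + 1535) * 100
hit rate = 15615 / 17150 * 100
hit rate = 91.05%

91.05%


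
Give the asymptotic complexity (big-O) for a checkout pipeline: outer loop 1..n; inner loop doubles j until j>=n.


Reasoning: linear outer times logarithmic inner
Complexity: O(n log n)

O(n log n)


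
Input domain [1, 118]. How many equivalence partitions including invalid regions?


Valid range: [1, 118]
Class 1: x < 1 — invalid
Class 2: 1 ≤ x ≤ 118 — valid
Class 3: x > 118 — invalid
Total equivalence classes: 3

3 equivalence classes


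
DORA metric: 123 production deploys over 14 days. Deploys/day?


Formula: deployments per day = releases / days
= 123 / 14
= 8.786 deploys/day
(equivalently, 61.5 deploys/week)

8.786 deploys/day


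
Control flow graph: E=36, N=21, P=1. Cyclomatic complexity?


Formula: V(G) = E - N + 2P
V(G) = 36 - 21 + 2*1
V(G) = 15 + 2
V(G) = 17

17


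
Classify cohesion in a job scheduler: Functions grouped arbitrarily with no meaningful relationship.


Reasoning: Worst: random grouping
Type: Coincidental cohesion

Coincidental cohesion


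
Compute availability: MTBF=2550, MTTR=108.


Availability = MTBF / (MTBF + MTTR)
Availability = 2550 / (2550 + 108)
Availability = 2550 / 2658
Availability = 95.9368%

95.9368%


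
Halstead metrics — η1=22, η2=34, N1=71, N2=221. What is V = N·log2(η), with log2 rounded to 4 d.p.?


Formula: V = N * log2(η), where N = N1 + N2 and η = η1 + η2
η = 22 + 34 = 56
N = 71 + 221 = 292
log2(56) ≈ 5.8074
V = 292 * 5.8074 = 1695.76

1695.76


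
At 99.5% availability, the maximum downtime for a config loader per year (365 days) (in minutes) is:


Formula: allowed downtime = period * (100 - SLA) / 100
Period (year (365 days)) = 525600 minutes
Unavailability fraction = (100 - 99.5) / 100
Allowed downtime = 525600 * (100 - 99.5) / 100
Allowed downtime = 2628.0 minutes

2628.0 minutes
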